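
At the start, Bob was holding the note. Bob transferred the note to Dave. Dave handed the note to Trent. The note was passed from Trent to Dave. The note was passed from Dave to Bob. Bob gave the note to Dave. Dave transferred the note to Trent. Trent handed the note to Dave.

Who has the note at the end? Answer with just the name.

Tracking the note through each event:
Start: Bob has the note.
After event 1: Dave has the note.
After event 2: Trent has the note.
After event 3: Dave has the note.
After event 4: Bob has the note.
After event 5: Dave has the note.
After event 6: Trent has the note.
After event 7: Dave has the note.

Answer: Dave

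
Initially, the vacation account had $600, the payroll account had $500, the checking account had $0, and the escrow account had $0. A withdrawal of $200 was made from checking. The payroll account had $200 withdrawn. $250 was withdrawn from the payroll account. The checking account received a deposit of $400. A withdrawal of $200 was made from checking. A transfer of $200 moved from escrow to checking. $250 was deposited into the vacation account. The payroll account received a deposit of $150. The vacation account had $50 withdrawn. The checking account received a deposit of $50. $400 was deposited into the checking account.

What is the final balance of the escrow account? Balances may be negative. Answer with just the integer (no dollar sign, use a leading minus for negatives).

Tracking account balances step by step:
Start: vacation=600, payroll=500, checking=0, escrow=0
Event 1 (withdraw 200 from checking): checking: 0 - 200 = -200. Balances: vacation=600, payroll=500, checking=-200, escrow=0
Event 2 (withdraw 200 from payroll): payroll: 500 - 200 = 300. Balances: vacation=600, payroll=300, checking=-200, escrow=0
Event 3 (withdraw 250 from payroll): payroll: 300 - 250 = 50. Balances: vacation=600, payroll=50, checking=-200, escrow=0
Event 4 (deposit 400 to checking): checking: -200 + 400 = 200. Balances: vacation=600, payroll=50, checking=200, escrow=0
Event 5 (withdraw 200 from checking): checking: 200 - 200 = 0. Balances: vacation=600, payroll=50, checking=0, escrow=0
Event 6 (transfer 200 escrow -> checking): escrow: 0 - 200 = -200, checking: 0 + 200 = 200. Balances: vacation=600, payroll=50, checking=200, escrow=-200
Event 7 (deposit 250 to vacation): vacation: 600 + 250 = 850. Balances: vacation=850, payroll=50, checking=200, escrow=-200
Event 8 (deposit 150 to payroll): payroll: 50 + 150 = 200. Balances: vacation=850, payroll=200, checking=200, escrow=-200
Event 9 (withdraw 50 from vacation): vacation: 850 - 50 = 800. Balances: vacation=800, payroll=200, checking=200, escrow=-200
Event 10 (deposit 50 to checking): checking: 200 + 50 = 250. Balances: vacation=800, payroll=200, checking=250, escrow=-200
Event 11 (deposit 400 to checking): checking: 250 + 400 = 650. Balances: vacation=800, payroll=200, checking=650, escrow=-200

Final balance of escrow: -200

Answer: -200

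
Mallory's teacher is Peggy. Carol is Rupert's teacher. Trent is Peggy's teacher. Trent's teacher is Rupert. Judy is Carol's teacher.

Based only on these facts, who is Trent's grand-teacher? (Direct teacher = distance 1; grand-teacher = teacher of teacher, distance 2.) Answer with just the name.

Answer: Carol

Derivation:
Reconstructing the teacher chain from the given facts:
  Judy -> Carol -> Rupert -> Trent -> Peggy -> Mallory
(each arrow means 'teacher of the next')
Positions in the chain (0 = top):
  position of Judy: 0
  position of Carol: 1
  position of Rupert: 2
  position of Trent: 3
  position of Peggy: 4
  position of Mallory: 5

Trent is at position 3; the grand-teacher is 2 steps up the chain, i.e. position 1: Carol.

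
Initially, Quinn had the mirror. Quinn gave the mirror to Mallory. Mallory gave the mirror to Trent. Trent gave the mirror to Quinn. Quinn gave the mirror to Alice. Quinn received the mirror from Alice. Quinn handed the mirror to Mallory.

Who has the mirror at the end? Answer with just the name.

Answer: Mallory

Derivation:
Tracking the mirror through each event:
Start: Quinn has the mirror.
After event 1: Mallory has the mirror.
After event 2: Trent has the mirror.
After event 3: Quinn has the mirror.
After event 4: Alice has the mirror.
After event 5: Quinn has the mirror.
After event 6: Mallory has the mirror.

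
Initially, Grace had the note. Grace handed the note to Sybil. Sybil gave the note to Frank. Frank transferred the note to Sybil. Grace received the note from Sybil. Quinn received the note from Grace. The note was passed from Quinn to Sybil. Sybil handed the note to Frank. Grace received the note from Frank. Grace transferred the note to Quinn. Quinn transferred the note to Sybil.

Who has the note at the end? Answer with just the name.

Answer: Sybil

Derivation:
Tracking the note through each event:
Start: Grace has the note.
After event 1: Sybil has the note.
After event 2: Frank has the note.
After event 3: Sybil has the note.
After event 4: Grace has the note.
After event 5: Quinn has the note.
After event 6: Sybil has the note.
After event 7: Frank has the note.
After event 8: Grace has the note.
After event 9: Quinn has the note.
After event 10: Sybil has the note.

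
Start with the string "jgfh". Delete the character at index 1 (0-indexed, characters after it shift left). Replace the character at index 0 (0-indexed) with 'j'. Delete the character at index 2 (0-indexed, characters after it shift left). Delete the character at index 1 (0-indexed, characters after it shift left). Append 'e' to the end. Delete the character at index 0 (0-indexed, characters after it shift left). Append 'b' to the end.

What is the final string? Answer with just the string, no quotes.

Applying each edit step by step:
Start: "jgfh"
Op 1 (delete idx 1 = 'g'): "jgfh" -> "jfh"
Op 2 (replace idx 0: 'j' -> 'j'): "jfh" -> "jfh"
Op 3 (delete idx 2 = 'h'): "jfh" -> "jf"
Op 4 (delete idx 1 = 'f'): "jf" -> "j"
Op 5 (append 'e'): "j" -> "je"
Op 6 (delete idx 0 = 'j'): "je" -> "e"
Op 7 (append 'b'): "e" -> "eb"

Answer: eb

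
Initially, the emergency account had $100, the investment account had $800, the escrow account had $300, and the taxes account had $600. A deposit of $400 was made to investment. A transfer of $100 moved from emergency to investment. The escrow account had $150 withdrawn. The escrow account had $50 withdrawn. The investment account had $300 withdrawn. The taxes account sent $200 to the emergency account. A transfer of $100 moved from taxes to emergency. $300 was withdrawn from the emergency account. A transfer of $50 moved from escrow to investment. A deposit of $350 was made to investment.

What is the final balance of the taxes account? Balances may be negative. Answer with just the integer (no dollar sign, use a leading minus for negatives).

Answer: 300

Derivation:
Tracking account balances step by step:
Start: emergency=100, investment=800, escrow=300, taxes=600
Event 1 (deposit 400 to investment): investment: 800 + 400 = 1200. Balances: emergency=100, investment=1200, escrow=300, taxes=600
Event 2 (transfer 100 emergency -> investment): emergency: 100 - 100 = 0, investment: 1200 + 100 = 1300. Balances: emergency=0, investment=1300, escrow=300, taxes=600
Event 3 (withdraw 150 from escrow): escrow: 300 - 150 = 150. Balances: emergency=0, investment=1300, escrow=150, taxes=600
Event 4 (withdraw 50 from escrow): escrow: 150 - 50 = 100. Balances: emergency=0, investment=1300, escrow=100, taxes=600
Event 5 (withdraw 300 from investment): investment: 1300 - 300 = 1000. Balances: emergency=0, investment=1000, escrow=100, taxes=600
Event 6 (transfer 200 taxes -> emergency): taxes: 600 - 200 = 400, emergency: 0 + 200 = 200. Balances: emergency=200, investment=1000, escrow=100, taxes=400
Event 7 (transfer 100 taxes -> emergency): taxes: 400 - 100 = 300, emergency: 200 + 100 = 300. Balances: emergency=300, investment=1000, escrow=100, taxes=300
Event 8 (withdraw 300 from emergency): emergency: 300 - 300 = 0. Balances: emergency=0, investment=1000, escrow=100, taxes=300
Event 9 (transfer 50 escrow -> investment): escrow: 100 - 50 = 50, investment: 1000 + 50 = 1050. Balances: emergency=0, investment=1050, escrow=50, taxes=300
Event 10 (deposit 350 to investment): investment: 1050 + 350 = 1400. Balances: emergency=0, investment=1400, escrow=50, taxes=300

Final balance of taxes: 300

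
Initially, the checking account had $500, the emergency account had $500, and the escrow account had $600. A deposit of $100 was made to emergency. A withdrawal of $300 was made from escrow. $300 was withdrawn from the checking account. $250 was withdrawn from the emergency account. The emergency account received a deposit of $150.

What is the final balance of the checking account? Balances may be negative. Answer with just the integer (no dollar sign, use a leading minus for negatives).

Answer: 200

Derivation:
Tracking account balances step by step:
Start: checking=500, emergency=500, escrow=600
Event 1 (deposit 100 to emergency): emergency: 500 + 100 = 600. Balances: checking=500, emergency=600, escrow=600
Event 2 (withdraw 300 from escrow): escrow: 600 - 300 = 300. Balances: checking=500, emergency=600, escrow=300
Event 3 (withdraw 300 from checking): checking: 500 - 300 = 200. Balances: checking=200, emergency=600, escrow=300
Event 4 (withdraw 250 from emergency): emergency: 600 - 250 = 350. Balances: checking=200, emergency=350, escrow=300
Event 5 (deposit 150 to emergency): emergency: 350 + 150 = 500. Balances: checking=200, emergency=500, escrow=300

Final balance of checking: 200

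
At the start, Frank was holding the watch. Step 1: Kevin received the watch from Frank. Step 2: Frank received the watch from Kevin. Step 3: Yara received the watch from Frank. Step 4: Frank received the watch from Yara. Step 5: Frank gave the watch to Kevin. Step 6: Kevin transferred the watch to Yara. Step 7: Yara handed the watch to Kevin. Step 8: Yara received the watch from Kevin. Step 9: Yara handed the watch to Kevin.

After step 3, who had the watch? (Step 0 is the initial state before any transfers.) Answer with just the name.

Answer: Yara

Derivation:
Tracking the watch holder through step 3:
After step 0 (start): Frank
After step 1: Kevin
After step 2: Frank
After step 3: Yara

At step 3, the holder is Yara.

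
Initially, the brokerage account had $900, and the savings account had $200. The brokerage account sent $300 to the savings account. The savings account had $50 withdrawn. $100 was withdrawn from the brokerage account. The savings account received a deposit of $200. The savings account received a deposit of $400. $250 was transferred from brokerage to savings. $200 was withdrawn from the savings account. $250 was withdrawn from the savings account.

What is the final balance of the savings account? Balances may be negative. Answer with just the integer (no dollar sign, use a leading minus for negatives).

Tracking account balances step by step:
Start: brokerage=900, savings=200
Event 1 (transfer 300 brokerage -> savings): brokerage: 900 - 300 = 600, savings: 200 + 300 = 500. Balances: brokerage=600, savings=500
Event 2 (withdraw 50 from savings): savings: 500 - 50 = 450. Balances: brokerage=600, savings=450
Event 3 (withdraw 100 from brokerage): brokerage: 600 - 100 = 500. Balances: brokerage=500, savings=450
Event 4 (deposit 200 to savings): savings: 450 + 200 = 650. Balances: brokerage=500, savings=650
Event 5 (deposit 400 to savings): savings: 650 + 400 = 1050. Balances: brokerage=500, savings=1050
Event 6 (transfer 250 brokerage -> savings): brokerage: 500 - 250 = 250, savings: 1050 + 250 = 1300. Balances: brokerage=250, savings=1300
Event 7 (withdraw 200 from savings): savings: 1300 - 200 = 1100. Balances: brokerage=250, savings=1100
Event 8 (withdraw 250 from savings): savings: 1100 - 250 = 850. Balances: brokerage=250, savings=850

Final balance of savings: 850

Answer: 850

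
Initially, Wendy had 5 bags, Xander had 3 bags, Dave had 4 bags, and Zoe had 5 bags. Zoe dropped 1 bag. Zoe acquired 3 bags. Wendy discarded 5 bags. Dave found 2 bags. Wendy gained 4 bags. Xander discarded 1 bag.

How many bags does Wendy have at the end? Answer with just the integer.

Tracking counts step by step:
Start: Wendy=5, Xander=3, Dave=4, Zoe=5
Event 1 (Zoe -1): Zoe: 5 -> 4. State: Wendy=5, Xander=3, Dave=4, Zoe=4
Event 2 (Zoe +3): Zoe: 4 -> 7. State: Wendy=5, Xander=3, Dave=4, Zoe=7
Event 3 (Wendy -5): Wendy: 5 -> 0. State: Wendy=0, Xander=3, Dave=4, Zoe=7
Event 4 (Dave +2): Dave: 4 -> 6. State: Wendy=0, Xander=3, Dave=6, Zoe=7
Event 5 (Wendy +4): Wendy: 0 -> 4. State: Wendy=4, Xander=3, Dave=6, Zoe=7
Event 6 (Xander -1): Xander: 3 -> 2. State: Wendy=4, Xander=2, Dave=6, Zoe=7

Wendy's final count: 4

Answer: 4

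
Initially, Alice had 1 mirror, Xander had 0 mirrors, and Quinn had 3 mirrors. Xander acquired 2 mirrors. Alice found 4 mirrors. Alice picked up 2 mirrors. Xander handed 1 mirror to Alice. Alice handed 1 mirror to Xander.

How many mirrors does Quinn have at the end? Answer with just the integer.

Tracking counts step by step:
Start: Alice=1, Xander=0, Quinn=3
Event 1 (Xander +2): Xander: 0 -> 2. State: Alice=1, Xander=2, Quinn=3
Event 2 (Alice +4): Alice: 1 -> 5. State: Alice=5, Xander=2, Quinn=3
Event 3 (Alice +2): Alice: 5 -> 7. State: Alice=7, Xander=2, Quinn=3
Event 4 (Xander -> Alice, 1): Xander: 2 -> 1, Alice: 7 -> 8. State: Alice=8, Xander=1, Quinn=3
Event 5 (Alice -> Xander, 1): Alice: 8 -> 7, Xander: 1 -> 2. State: Alice=7, Xander=2, Quinn=3

Quinn's final count: 3

Answer: 3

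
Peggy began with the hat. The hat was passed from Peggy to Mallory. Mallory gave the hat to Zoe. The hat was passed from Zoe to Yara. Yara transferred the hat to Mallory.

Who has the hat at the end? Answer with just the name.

Tracking the hat through each event:
Start: Peggy has the hat.
After event 1: Mallory has the hat.
After event 2: Zoe has the hat.
After event 3: Yara has the hat.
After event 4: Mallory has the hat.

Answer: Mallory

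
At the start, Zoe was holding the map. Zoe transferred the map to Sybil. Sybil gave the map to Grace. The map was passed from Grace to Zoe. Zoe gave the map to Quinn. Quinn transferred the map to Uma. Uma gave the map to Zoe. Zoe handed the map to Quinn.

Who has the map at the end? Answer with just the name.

Answer: Quinn

Derivation:
Tracking the map through each event:
Start: Zoe has the map.
After event 1: Sybil has the map.
After event 2: Grace has the map.
After event 3: Zoe has the map.
After event 4: Quinn has the map.
After event 5: Uma has the map.
After event 6: Zoe has the map.
After event 7: Quinn has the map.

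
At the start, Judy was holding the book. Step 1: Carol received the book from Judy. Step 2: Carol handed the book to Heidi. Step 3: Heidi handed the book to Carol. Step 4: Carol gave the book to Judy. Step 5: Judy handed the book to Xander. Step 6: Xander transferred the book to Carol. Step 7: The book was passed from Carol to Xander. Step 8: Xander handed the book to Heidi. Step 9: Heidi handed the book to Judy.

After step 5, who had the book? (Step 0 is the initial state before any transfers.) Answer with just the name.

Tracking the book holder through step 5:
After step 0 (start): Judy
After step 1: Carol
After step 2: Heidi
After step 3: Carol
After step 4: Judy
After step 5: Xander

At step 5, the holder is Xander.

Answer: Xander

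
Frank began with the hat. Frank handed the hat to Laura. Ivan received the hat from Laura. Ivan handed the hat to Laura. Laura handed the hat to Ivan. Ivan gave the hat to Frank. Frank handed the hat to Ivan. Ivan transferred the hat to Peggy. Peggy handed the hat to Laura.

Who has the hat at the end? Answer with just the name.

Answer: Laura

Derivation:
Tracking the hat through each event:
Start: Frank has the hat.
After event 1: Laura has the hat.
After event 2: Ivan has the hat.
After event 3: Laura has the hat.
After event 4: Ivan has the hat.
After event 5: Frank has the hat.
After event 6: Ivan has the hat.
After event 7: Peggy has the hat.
After event 8: Laura has the hat.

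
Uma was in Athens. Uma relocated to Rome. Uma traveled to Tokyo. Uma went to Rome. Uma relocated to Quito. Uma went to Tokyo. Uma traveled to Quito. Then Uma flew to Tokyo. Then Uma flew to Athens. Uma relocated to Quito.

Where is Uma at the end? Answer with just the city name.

Tracking Uma's location:
Start: Uma is in Athens.
After move 1: Athens -> Rome. Uma is in Rome.
After move 2: Rome -> Tokyo. Uma is in Tokyo.
After move 3: Tokyo -> Rome. Uma is in Rome.
After move 4: Rome -> Quito. Uma is in Quito.
After move 5: Quito -> Tokyo. Uma is in Tokyo.
After move 6: Tokyo -> Quito. Uma is in Quito.
After move 7: Quito -> Tokyo. Uma is in Tokyo.
After move 8: Tokyo -> Athens. Uma is in Athens.
After move 9: Athens -> Quito. Uma is in Quito.

Answer: Quito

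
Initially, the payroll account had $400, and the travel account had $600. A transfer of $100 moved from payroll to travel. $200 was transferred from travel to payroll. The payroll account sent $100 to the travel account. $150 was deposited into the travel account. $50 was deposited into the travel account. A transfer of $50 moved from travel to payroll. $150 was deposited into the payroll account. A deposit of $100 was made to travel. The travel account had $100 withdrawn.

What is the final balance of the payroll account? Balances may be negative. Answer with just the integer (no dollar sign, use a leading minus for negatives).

Tracking account balances step by step:
Start: payroll=400, travel=600
Event 1 (transfer 100 payroll -> travel): payroll: 400 - 100 = 300, travel: 600 + 100 = 700. Balances: payroll=300, travel=700
Event 2 (transfer 200 travel -> payroll): travel: 700 - 200 = 500, payroll: 300 + 200 = 500. Balances: payroll=500, travel=500
Event 3 (transfer 100 payroll -> travel): payroll: 500 - 100 = 400, travel: 500 + 100 = 600. Balances: payroll=400, travel=600
Event 4 (deposit 150 to travel): travel: 600 + 150 = 750. Balances: payroll=400, travel=750
Event 5 (deposit 50 to travel): travel: 750 + 50 = 800. Balances: payroll=400, travel=800
Event 6 (transfer 50 travel -> payroll): travel: 800 - 50 = 750, payroll: 400 + 50 = 450. Balances: payroll=450, travel=750
Event 7 (deposit 150 to payroll): payroll: 450 + 150 = 600. Balances: payroll=600, travel=750
Event 8 (deposit 100 to travel): travel: 750 + 100 = 850. Balances: payroll=600, travel=850
Event 9 (withdraw 100 from travel): travel: 850 - 100 = 750. Balances: payroll=600, travel=750

Final balance of payroll: 600

Answer: 600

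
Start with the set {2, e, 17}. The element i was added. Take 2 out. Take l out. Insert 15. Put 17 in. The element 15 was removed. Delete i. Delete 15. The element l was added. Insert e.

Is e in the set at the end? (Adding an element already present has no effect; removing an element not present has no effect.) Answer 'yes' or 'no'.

Tracking the set through each operation:
Start: {17, 2, e}
Event 1 (add i): added. Set: {17, 2, e, i}
Event 2 (remove 2): removed. Set: {17, e, i}
Event 3 (remove l): not present, no change. Set: {17, e, i}
Event 4 (add 15): added. Set: {15, 17, e, i}
Event 5 (add 17): already present, no change. Set: {15, 17, e, i}
Event 6 (remove 15): removed. Set: {17, e, i}
Event 7 (remove i): removed. Set: {17, e}
Event 8 (remove 15): not present, no change. Set: {17, e}
Event 9 (add l): added. Set: {17, e, l}
Event 10 (add e): already present, no change. Set: {17, e, l}

Final set: {17, e, l} (size 3)
e is in the final set.

Answer: yes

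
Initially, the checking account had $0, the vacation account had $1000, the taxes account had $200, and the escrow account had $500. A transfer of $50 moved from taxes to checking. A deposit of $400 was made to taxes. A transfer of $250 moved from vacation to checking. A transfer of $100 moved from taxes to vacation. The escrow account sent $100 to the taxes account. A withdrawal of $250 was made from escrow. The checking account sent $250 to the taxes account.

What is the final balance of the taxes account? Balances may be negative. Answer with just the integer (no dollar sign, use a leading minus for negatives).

Tracking account balances step by step:
Start: checking=0, vacation=1000, taxes=200, escrow=500
Event 1 (transfer 50 taxes -> checking): taxes: 200 - 50 = 150, checking: 0 + 50 = 50. Balances: checking=50, vacation=1000, taxes=150, escrow=500
Event 2 (deposit 400 to taxes): taxes: 150 + 400 = 550. Balances: checking=50, vacation=1000, taxes=550, escrow=500
Event 3 (transfer 250 vacation -> checking): vacation: 1000 - 250 = 750, checking: 50 + 250 = 300. Balances: checking=300, vacation=750, taxes=550, escrow=500
Event 4 (transfer 100 taxes -> vacation): taxes: 550 - 100 = 450, vacation: 750 + 100 = 850. Balances: checking=300, vacation=850, taxes=450, escrow=500
Event 5 (transfer 100 escrow -> taxes): escrow: 500 - 100 = 400, taxes: 450 + 100 = 550. Balances: checking=300, vacation=850, taxes=550, escrow=400
Event 6 (withdraw 250 from escrow): escrow: 400 - 250 = 150. Balances: checking=300, vacation=850, taxes=550, escrow=150
Event 7 (transfer 250 checking -> taxes): checking: 300 - 250 = 50, taxes: 550 + 250 = 800. Balances: checking=50, vacation=850, taxes=800, escrow=150

Final balance of taxes: 800

Answer: 800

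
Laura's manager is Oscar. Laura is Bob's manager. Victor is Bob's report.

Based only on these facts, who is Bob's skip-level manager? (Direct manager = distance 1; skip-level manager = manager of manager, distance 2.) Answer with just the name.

Reconstructing the manager chain from the given facts:
  Oscar -> Laura -> Bob -> Victor
(each arrow means 'manager of the next')
Positions in the chain (0 = top):
  position of Oscar: 0
  position of Laura: 1
  position of Bob: 2
  position of Victor: 3

Bob is at position 2; the skip-level manager is 2 steps up the chain, i.e. position 0: Oscar.

Answer: Oscar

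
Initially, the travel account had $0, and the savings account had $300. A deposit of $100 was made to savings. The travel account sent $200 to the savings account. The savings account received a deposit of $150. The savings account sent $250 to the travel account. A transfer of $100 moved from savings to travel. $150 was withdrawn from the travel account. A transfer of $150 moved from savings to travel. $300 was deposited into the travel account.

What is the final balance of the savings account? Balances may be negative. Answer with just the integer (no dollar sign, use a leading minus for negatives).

Answer: 250

Derivation:
Tracking account balances step by step:
Start: travel=0, savings=300
Event 1 (deposit 100 to savings): savings: 300 + 100 = 400. Balances: travel=0, savings=400
Event 2 (transfer 200 travel -> savings): travel: 0 - 200 = -200, savings: 400 + 200 = 600. Balances: travel=-200, savings=600
Event 3 (deposit 150 to savings): savings: 600 + 150 = 750. Balances: travel=-200, savings=750
Event 4 (transfer 250 savings -> travel): savings: 750 - 250 = 500, travel: -200 + 250 = 50. Balances: travel=50, savings=500
Event 5 (transfer 100 savings -> travel): savings: 500 - 100 = 400, travel: 50 + 100 = 150. Balances: travel=150, savings=400
Event 6 (withdraw 150 from travel): travel: 150 - 150 = 0. Balances: travel=0, savings=400
Event 7 (transfer 150 savings -> travel): savings: 400 - 150 = 250, travel: 0 + 150 = 150. Balances: travel=150, savings=250
Event 8 (deposit 300 to travel): travel: 150 + 300 = 450. Balances: travel=450, savings=250

Final balance of savings: 250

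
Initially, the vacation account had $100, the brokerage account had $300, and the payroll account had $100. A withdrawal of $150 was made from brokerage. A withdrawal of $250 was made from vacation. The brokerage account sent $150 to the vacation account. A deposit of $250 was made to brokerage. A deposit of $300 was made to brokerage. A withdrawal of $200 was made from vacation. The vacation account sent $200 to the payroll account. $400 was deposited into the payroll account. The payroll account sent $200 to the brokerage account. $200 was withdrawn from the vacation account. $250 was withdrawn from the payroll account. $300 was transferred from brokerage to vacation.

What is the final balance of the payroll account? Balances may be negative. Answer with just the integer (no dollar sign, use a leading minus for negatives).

Tracking account balances step by step:
Start: vacation=100, brokerage=300, payroll=100
Event 1 (withdraw 150 from brokerage): brokerage: 300 - 150 = 150. Balances: vacation=100, brokerage=150, payroll=100
Event 2 (withdraw 250 from vacation): vacation: 100 - 250 = -150. Balances: vacation=-150, brokerage=150, payroll=100
Event 3 (transfer 150 brokerage -> vacation): brokerage: 150 - 150 = 0, vacation: -150 + 150 = 0. Balances: vacation=0, brokerage=0, payroll=100
Event 4 (deposit 250 to brokerage): brokerage: 0 + 250 = 250. Balances: vacation=0, brokerage=250, payroll=100
Event 5 (deposit 300 to brokerage): brokerage: 250 + 300 = 550. Balances: vacation=0, brokerage=550, payroll=100
Event 6 (withdraw 200 from vacation): vacation: 0 - 200 = -200. Balances: vacation=-200, brokerage=550, payroll=100
Event 7 (transfer 200 vacation -> payroll): vacation: -200 - 200 = -400, payroll: 100 + 200 = 300. Balances: vacation=-400, brokerage=550, payroll=300
Event 8 (deposit 400 to payroll): payroll: 300 + 400 = 700. Balances: vacation=-400, brokerage=550, payroll=700
Event 9 (transfer 200 payroll -> brokerage): payroll: 700 - 200 = 500, brokerage: 550 + 200 = 750. Balances: vacation=-400, brokerage=750, payroll=500
Event 10 (withdraw 200 from vacation): vacation: -400 - 200 = -600. Balances: vacation=-600, brokerage=750, payroll=500
Event 11 (withdraw 250 from payroll): payroll: 500 - 250 = 250. Balances: vacation=-600, brokerage=750, payroll=250
Event 12 (transfer 300 brokerage -> vacation): brokerage: 750 - 300 = 450, vacation: -600 + 300 = -300. Balances: vacation=-300, brokerage=450, payroll=250

Final balance of payroll: 250

Answer: 250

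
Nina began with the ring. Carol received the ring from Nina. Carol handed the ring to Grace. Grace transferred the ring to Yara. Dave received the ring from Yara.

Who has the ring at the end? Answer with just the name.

Tracking the ring through each event:
Start: Nina has the ring.
After event 1: Carol has the ring.
After event 2: Grace has the ring.
After event 3: Yara has the ring.
After event 4: Dave has the ring.

Answer: Dave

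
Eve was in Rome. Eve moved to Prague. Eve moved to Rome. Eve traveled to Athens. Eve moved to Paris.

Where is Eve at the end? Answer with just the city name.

Answer: Paris

Derivation:
Tracking Eve's location:
Start: Eve is in Rome.
After move 1: Rome -> Prague. Eve is in Prague.
After move 2: Prague -> Rome. Eve is in Rome.
After move 3: Rome -> Athens. Eve is in Athens.
After move 4: Athens -> Paris. Eve is in Paris.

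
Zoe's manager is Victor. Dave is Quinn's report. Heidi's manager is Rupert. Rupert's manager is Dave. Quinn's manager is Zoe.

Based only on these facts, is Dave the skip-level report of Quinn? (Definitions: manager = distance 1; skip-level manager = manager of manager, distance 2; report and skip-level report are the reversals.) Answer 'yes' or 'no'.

Answer: no

Derivation:
Reconstructing the manager chain from the given facts:
  Victor -> Zoe -> Quinn -> Dave -> Rupert -> Heidi
(each arrow means 'manager of the next')
Positions in the chain (0 = top):
  position of Victor: 0
  position of Zoe: 1
  position of Quinn: 2
  position of Dave: 3
  position of Rupert: 4
  position of Heidi: 5

Dave is at position 3, Quinn is at position 2; signed distance (j - i) = -1.
'skip-level report' requires j - i = -2. Actual distance is -1, so the relation does NOT hold.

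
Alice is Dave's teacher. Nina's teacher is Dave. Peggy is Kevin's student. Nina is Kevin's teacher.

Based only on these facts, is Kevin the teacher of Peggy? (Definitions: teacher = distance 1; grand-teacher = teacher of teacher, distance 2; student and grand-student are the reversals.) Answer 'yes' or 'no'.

Answer: yes

Derivation:
Reconstructing the teacher chain from the given facts:
  Alice -> Dave -> Nina -> Kevin -> Peggy
(each arrow means 'teacher of the next')
Positions in the chain (0 = top):
  position of Alice: 0
  position of Dave: 1
  position of Nina: 2
  position of Kevin: 3
  position of Peggy: 4

Kevin is at position 3, Peggy is at position 4; signed distance (j - i) = 1.
'teacher' requires j - i = 1. Actual distance is 1, so the relation HOLDS.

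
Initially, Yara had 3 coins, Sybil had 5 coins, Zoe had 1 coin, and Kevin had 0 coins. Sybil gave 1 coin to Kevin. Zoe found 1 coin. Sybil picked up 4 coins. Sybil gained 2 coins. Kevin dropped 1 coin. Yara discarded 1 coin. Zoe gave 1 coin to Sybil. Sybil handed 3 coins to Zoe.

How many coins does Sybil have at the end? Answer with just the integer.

Tracking counts step by step:
Start: Yara=3, Sybil=5, Zoe=1, Kevin=0
Event 1 (Sybil -> Kevin, 1): Sybil: 5 -> 4, Kevin: 0 -> 1. State: Yara=3, Sybil=4, Zoe=1, Kevin=1
Event 2 (Zoe +1): Zoe: 1 -> 2. State: Yara=3, Sybil=4, Zoe=2, Kevin=1
Event 3 (Sybil +4): Sybil: 4 -> 8. State: Yara=3, Sybil=8, Zoe=2, Kevin=1
Event 4 (Sybil +2): Sybil: 8 -> 10. State: Yara=3, Sybil=10, Zoe=2, Kevin=1
Event 5 (Kevin -1): Kevin: 1 -> 0. State: Yara=3, Sybil=10, Zoe=2, Kevin=0
Event 6 (Yara -1): Yara: 3 -> 2. State: Yara=2, Sybil=10, Zoe=2, Kevin=0
Event 7 (Zoe -> Sybil, 1): Zoe: 2 -> 1, Sybil: 10 -> 11. State: Yara=2, Sybil=11, Zoe=1, Kevin=0
Event 8 (Sybil -> Zoe, 3): Sybil: 11 -> 8, Zoe: 1 -> 4. State: Yara=2, Sybil=8, Zoe=4, Kevin=0

Sybil's final count: 8

Answer: 8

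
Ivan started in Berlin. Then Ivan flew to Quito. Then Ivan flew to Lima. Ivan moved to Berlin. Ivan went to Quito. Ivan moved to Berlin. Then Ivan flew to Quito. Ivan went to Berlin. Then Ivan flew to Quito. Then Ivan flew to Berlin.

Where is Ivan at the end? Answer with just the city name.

Tracking Ivan's location:
Start: Ivan is in Berlin.
After move 1: Berlin -> Quito. Ivan is in Quito.
After move 2: Quito -> Lima. Ivan is in Lima.
After move 3: Lima -> Berlin. Ivan is in Berlin.
After move 4: Berlin -> Quito. Ivan is in Quito.
After move 5: Quito -> Berlin. Ivan is in Berlin.
After move 6: Berlin -> Quito. Ivan is in Quito.
After move 7: Quito -> Berlin. Ivan is in Berlin.
After move 8: Berlin -> Quito. Ivan is in Quito.
After move 9: Quito -> Berlin. Ivan is in Berlin.

Answer: Berlin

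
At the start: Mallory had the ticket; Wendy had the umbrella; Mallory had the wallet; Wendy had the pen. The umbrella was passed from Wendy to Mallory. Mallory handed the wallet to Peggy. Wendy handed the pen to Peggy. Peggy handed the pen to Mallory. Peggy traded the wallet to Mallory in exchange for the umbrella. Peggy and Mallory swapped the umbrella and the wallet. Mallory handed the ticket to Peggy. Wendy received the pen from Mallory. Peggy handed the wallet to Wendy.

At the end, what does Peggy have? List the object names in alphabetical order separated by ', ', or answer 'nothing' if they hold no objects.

Answer: ticket

Derivation:
Tracking all object holders:
Start: ticket:Mallory, umbrella:Wendy, wallet:Mallory, pen:Wendy
Event 1 (give umbrella: Wendy -> Mallory). State: ticket:Mallory, umbrella:Mallory, wallet:Mallory, pen:Wendy
Event 2 (give wallet: Mallory -> Peggy). State: ticket:Mallory, umbrella:Mallory, wallet:Peggy, pen:Wendy
Event 3 (give pen: Wendy -> Peggy). State: ticket:Mallory, umbrella:Mallory, wallet:Peggy, pen:Peggy
Event 4 (give pen: Peggy -> Mallory). State: ticket:Mallory, umbrella:Mallory, wallet:Peggy, pen:Mallory
Event 5 (swap wallet<->umbrella: now wallet:Mallory, umbrella:Peggy). State: ticket:Mallory, umbrella:Peggy, wallet:Mallory, pen:Mallory
Event 6 (swap umbrella<->wallet: now umbrella:Mallory, wallet:Peggy). State: ticket:Mallory, umbrella:Mallory, wallet:Peggy, pen:Mallory
Event 7 (give ticket: Mallory -> Peggy). State: ticket:Peggy, umbrella:Mallory, wallet:Peggy, pen:Mallory
Event 8 (give pen: Mallory -> Wendy). State: ticket:Peggy, umbrella:Mallory, wallet:Peggy, pen:Wendy
Event 9 (give wallet: Peggy -> Wendy). State: ticket:Peggy, umbrella:Mallory, wallet:Wendy, pen:Wendy

Final state: ticket:Peggy, umbrella:Mallory, wallet:Wendy, pen:Wendy
Peggy holds: ticket.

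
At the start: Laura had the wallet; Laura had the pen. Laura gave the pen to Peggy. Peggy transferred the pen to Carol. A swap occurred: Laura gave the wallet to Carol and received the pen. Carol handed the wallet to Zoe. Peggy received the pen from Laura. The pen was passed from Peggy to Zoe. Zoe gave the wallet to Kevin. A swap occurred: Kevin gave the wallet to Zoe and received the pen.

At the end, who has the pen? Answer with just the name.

Tracking all object holders:
Start: wallet:Laura, pen:Laura
Event 1 (give pen: Laura -> Peggy). State: wallet:Laura, pen:Peggy
Event 2 (give pen: Peggy -> Carol). State: wallet:Laura, pen:Carol
Event 3 (swap wallet<->pen: now wallet:Carol, pen:Laura). State: wallet:Carol, pen:Laura
Event 4 (give wallet: Carol -> Zoe). State: wallet:Zoe, pen:Laura
Event 5 (give pen: Laura -> Peggy). State: wallet:Zoe, pen:Peggy
Event 6 (give pen: Peggy -> Zoe). State: wallet:Zoe, pen:Zoe
Event 7 (give wallet: Zoe -> Kevin). State: wallet:Kevin, pen:Zoe
Event 8 (swap wallet<->pen: now wallet:Zoe, pen:Kevin). State: wallet:Zoe, pen:Kevin

Final state: wallet:Zoe, pen:Kevin
The pen is held by Kevin.

Answer: Kevin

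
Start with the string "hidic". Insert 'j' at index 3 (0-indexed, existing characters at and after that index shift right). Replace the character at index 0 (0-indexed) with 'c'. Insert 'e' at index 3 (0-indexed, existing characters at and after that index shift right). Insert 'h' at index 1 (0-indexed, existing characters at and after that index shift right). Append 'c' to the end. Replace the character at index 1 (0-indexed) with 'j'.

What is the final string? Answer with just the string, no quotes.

Answer: cjidejicc

Derivation:
Applying each edit step by step:
Start: "hidic"
Op 1 (insert 'j' at idx 3): "hidic" -> "hidjic"
Op 2 (replace idx 0: 'h' -> 'c'): "hidjic" -> "cidjic"
Op 3 (insert 'e' at idx 3): "cidjic" -> "cidejic"
Op 4 (insert 'h' at idx 1): "cidejic" -> "chidejic"
Op 5 (append 'c'): "chidejic" -> "chidejicc"
Op 6 (replace idx 1: 'h' -> 'j'): "chidejicc" -> "cjidejicc"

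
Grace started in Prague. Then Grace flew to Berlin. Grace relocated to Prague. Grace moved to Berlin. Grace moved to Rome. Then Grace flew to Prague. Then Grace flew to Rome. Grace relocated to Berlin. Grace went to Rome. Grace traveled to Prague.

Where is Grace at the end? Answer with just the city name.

Tracking Grace's location:
Start: Grace is in Prague.
After move 1: Prague -> Berlin. Grace is in Berlin.
After move 2: Berlin -> Prague. Grace is in Prague.
After move 3: Prague -> Berlin. Grace is in Berlin.
After move 4: Berlin -> Rome. Grace is in Rome.
After move 5: Rome -> Prague. Grace is in Prague.
After move 6: Prague -> Rome. Grace is in Rome.
After move 7: Rome -> Berlin. Grace is in Berlin.
After move 8: Berlin -> Rome. Grace is in Rome.
After move 9: Rome -> Prague. Grace is in Prague.

Answer: Prague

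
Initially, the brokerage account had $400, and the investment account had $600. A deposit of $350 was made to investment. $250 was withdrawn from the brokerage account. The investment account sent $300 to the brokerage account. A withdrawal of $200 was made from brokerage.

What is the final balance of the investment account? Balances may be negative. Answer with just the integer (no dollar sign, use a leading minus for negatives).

Tracking account balances step by step:
Start: brokerage=400, investment=600
Event 1 (deposit 350 to investment): investment: 600 + 350 = 950. Balances: brokerage=400, investment=950
Event 2 (withdraw 250 from brokerage): brokerage: 400 - 250 = 150. Balances: brokerage=150, investment=950
Event 3 (transfer 300 investment -> brokerage): investment: 950 - 300 = 650, brokerage: 150 + 300 = 450. Balances: brokerage=450, investment=650
Event 4 (withdraw 200 from brokerage): brokerage: 450 - 200 = 250. Balances: brokerage=250, investment=650

Final balance of investment: 650

Answer: 650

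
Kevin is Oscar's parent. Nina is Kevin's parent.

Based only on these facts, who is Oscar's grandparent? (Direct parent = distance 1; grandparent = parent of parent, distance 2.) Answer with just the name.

Reconstructing the parent chain from the given facts:
  Nina -> Kevin -> Oscar
(each arrow means 'parent of the next')
Positions in the chain (0 = top):
  position of Nina: 0
  position of Kevin: 1
  position of Oscar: 2

Oscar is at position 2; the grandparent is 2 steps up the chain, i.e. position 0: Nina.

Answer: Nina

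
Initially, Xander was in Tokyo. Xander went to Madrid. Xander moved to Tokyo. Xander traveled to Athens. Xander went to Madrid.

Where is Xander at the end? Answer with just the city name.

Answer: Madrid

Derivation:
Tracking Xander's location:
Start: Xander is in Tokyo.
After move 1: Tokyo -> Madrid. Xander is in Madrid.
After move 2: Madrid -> Tokyo. Xander is in Tokyo.
After move 3: Tokyo -> Athens. Xander is in Athens.
After move 4: Athens -> Madrid. Xander is in Madrid.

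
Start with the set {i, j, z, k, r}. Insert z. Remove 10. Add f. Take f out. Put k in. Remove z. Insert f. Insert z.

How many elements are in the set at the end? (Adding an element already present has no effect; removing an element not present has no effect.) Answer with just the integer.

Answer: 6

Derivation:
Tracking the set through each operation:
Start: {i, j, k, r, z}
Event 1 (add z): already present, no change. Set: {i, j, k, r, z}
Event 2 (remove 10): not present, no change. Set: {i, j, k, r, z}
Event 3 (add f): added. Set: {f, i, j, k, r, z}
Event 4 (remove f): removed. Set: {i, j, k, r, z}
Event 5 (add k): already present, no change. Set: {i, j, k, r, z}
Event 6 (remove z): removed. Set: {i, j, k, r}
Event 7 (add f): added. Set: {f, i, j, k, r}
Event 8 (add z): added. Set: {f, i, j, k, r, z}

Final set: {f, i, j, k, r, z} (size 6)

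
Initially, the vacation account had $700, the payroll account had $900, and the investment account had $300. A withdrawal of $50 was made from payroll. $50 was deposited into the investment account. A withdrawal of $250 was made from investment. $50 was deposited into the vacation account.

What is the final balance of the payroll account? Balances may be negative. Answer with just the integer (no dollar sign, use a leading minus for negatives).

Tracking account balances step by step:
Start: vacation=700, payroll=900, investment=300
Event 1 (withdraw 50 from payroll): payroll: 900 - 50 = 850. Balances: vacation=700, payroll=850, investment=300
Event 2 (deposit 50 to investment): investment: 300 + 50 = 350. Balances: vacation=700, payroll=850, investment=350
Event 3 (withdraw 250 from investment): investment: 350 - 250 = 100. Balances: vacation=700, payroll=850, investment=100
Event 4 (deposit 50 to vacation): vacation: 700 + 50 = 750. Balances: vacation=750, payroll=850, investment=100

Final balance of payroll: 850

Answer: 850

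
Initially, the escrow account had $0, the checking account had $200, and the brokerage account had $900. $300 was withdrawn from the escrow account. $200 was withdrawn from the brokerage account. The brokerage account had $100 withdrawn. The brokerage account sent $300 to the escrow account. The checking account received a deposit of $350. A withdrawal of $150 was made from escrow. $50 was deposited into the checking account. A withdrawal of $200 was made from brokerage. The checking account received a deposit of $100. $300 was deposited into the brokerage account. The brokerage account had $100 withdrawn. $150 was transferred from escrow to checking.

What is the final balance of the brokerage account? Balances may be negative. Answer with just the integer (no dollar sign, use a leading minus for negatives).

Tracking account balances step by step:
Start: escrow=0, checking=200, brokerage=900
Event 1 (withdraw 300 from escrow): escrow: 0 - 300 = -300. Balances: escrow=-300, checking=200, brokerage=900
Event 2 (withdraw 200 from brokerage): brokerage: 900 - 200 = 700. Balances: escrow=-300, checking=200, brokerage=700
Event 3 (withdraw 100 from brokerage): brokerage: 700 - 100 = 600. Balances: escrow=-300, checking=200, brokerage=600
Event 4 (transfer 300 brokerage -> escrow): brokerage: 600 - 300 = 300, escrow: -300 + 300 = 0. Balances: escrow=0, checking=200, brokerage=300
Event 5 (deposit 350 to checking): checking: 200 + 350 = 550. Balances: escrow=0, checking=550, brokerage=300
Event 6 (withdraw 150 from escrow): escrow: 0 - 150 = -150. Balances: escrow=-150, checking=550, brokerage=300
Event 7 (deposit 50 to checking): checking: 550 + 50 = 600. Balances: escrow=-150, checking=600, brokerage=300
Event 8 (withdraw 200 from brokerage): brokerage: 300 - 200 = 100. Balances: escrow=-150, checking=600, brokerage=100
Event 9 (deposit 100 to checking): checking: 600 + 100 = 700. Balances: escrow=-150, checking=700, brokerage=100
Event 10 (deposit 300 to brokerage): brokerage: 100 + 300 = 400. Balances: escrow=-150, checking=700, brokerage=400
Event 11 (withdraw 100 from brokerage): brokerage: 400 - 100 = 300. Balances: escrow=-150, checking=700, brokerage=300
Event 12 (transfer 150 escrow -> checking): escrow: -150 - 150 = -300, checking: 700 + 150 = 850. Balances: escrow=-300, checking=850, brokerage=300

Final balance of brokerage: 300

Answer: 300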